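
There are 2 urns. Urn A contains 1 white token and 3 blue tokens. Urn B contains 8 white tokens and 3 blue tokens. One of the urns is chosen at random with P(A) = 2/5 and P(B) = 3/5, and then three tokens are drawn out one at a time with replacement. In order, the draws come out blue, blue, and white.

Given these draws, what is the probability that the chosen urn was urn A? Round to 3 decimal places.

0.634

Compute the likelihood of the observed sequence for each case: P(data | urn A) = (3/4)(3/4)(1/4) = 0.14062; P(data | urn B) = (3/11)(3/11)(8/11) = 0.054095.
Multiplying each by its prior: 2/5 · 0.14062 = 0.05625, 3/5 · 0.054095 = 0.032457; with total 0.088707.
By Bayes' rule, P(urn A | data) = (0.05625) / (0.088707) = 0.63411.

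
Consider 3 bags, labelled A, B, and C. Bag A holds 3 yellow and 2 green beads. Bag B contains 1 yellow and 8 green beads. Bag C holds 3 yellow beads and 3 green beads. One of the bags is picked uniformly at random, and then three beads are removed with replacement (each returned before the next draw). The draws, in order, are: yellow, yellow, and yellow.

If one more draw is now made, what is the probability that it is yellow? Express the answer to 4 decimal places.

Compute the likelihood of the observed sequence for each case: P(data | bag A) = (3/5)(3/5)(3/5) = 0.216; P(data | bag B) = (1/9)(1/9)(1/9) = 0.0013717; P(data | bag C) = (3/6)(3/6)(3/6) = 0.125.
Multiplying each by its prior: 1/3 · 0.216 = 0.072, 1/3 · 0.0013717 = 0.00045725, 1/3 · 0.125 = 0.041667; with total 0.11412.
Normalising, the posterior is P(bag A | data) = 0.63089, P(bag B | data) = 0.0040066, P(bag C | data) = 0.3651.
So P(yellow next | data) = Σ P(yellow next | H) P(H | data) = (3/5)(0.63089) + (1/9)(0.0040066) + (1/2)(0.3651) = 0.56153.

0.5615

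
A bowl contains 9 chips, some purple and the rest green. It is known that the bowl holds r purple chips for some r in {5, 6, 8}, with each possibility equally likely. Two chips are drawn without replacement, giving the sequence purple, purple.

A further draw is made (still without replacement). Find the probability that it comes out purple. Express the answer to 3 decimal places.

0.695

Under each hypothesis, the probability of the observed sequence is: P(data | r = 5) = (5/9)(4/8) = 5/18; P(data | r = 6) = (6/9)(5/8) = 5/12; P(data | r = 8) = (8/9)(7/8) = 7/9.
The prior-weighted likelihoods are 1/3 · 5/18 = 5/54, 1/3 · 5/12 = 5/36, 1/3 · 7/9 = 7/27; with total 53/108.
The posterior is then P(r = 5 | data) = 10/53, P(r = 6 | data) = 15/53, P(r = 8 | data) = 28/53.
Averaging over the posterior, P(purple next | data) = (3/7)(10/53) + (4/7)(15/53) + (6/7)(28/53) = 258/371.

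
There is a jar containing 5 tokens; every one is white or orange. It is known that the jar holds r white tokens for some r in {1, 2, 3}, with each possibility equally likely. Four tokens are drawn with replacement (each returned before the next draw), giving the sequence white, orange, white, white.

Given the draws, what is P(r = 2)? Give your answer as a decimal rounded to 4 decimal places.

Compute the likelihood of the observed sequence for each case: P(data | r = 1) = (1/5)(4/5)(1/5)(1/5) = 0.0064; P(data | r = 2) = (2/5)(3/5)(2/5)(2/5) = 0.0384; P(data | r = 3) = (3/5)(2/5)(3/5)(3/5) = 0.0864.
Weighting by the prior gives 1/3 · 0.0064 = 0.0021333, 1/3 · 0.0384 = 0.0128, 1/3 · 0.0864 = 0.0288; with total 0.043733.
So P(r = 2 | data) = (0.0128) / (0.043733) = 0.29268.

0.2927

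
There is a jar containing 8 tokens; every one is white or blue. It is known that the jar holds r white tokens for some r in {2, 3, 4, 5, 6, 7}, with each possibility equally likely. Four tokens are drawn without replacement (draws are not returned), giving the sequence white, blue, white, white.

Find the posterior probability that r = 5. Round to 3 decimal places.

0.238

The likelihood of the observed sequence under each hypothesis: P(data | r = 2) = (2/8)(6/7)(1/6)(0/5) = 0; P(data | r = 3) = (3/8)(5/7)(2/6)(1/5) = 1/56; P(data | r = 4) = (4/8)(4/7)(3/6)(2/5) = 2/35; P(data | r = 5) = (5/8)(3/7)(4/6)(3/5) = 3/28; P(data | r = 6) = (6/8)(2/7)(5/6)(4/5) = 1/7; P(data | r = 7) = (7/8)(1/7)(6/6)(5/5) = 1/8.
Weighting by the prior gives 1/6 · 0 = 0, 1/6 · 1/56 = 1/336, 1/6 · 2/35 = 1/105, 1/6 · 3/28 = 1/56, 1/6 · 1/7 = 1/42, 1/6 · 1/8 = 1/48; with total 3/40.
So P(r = 5 | data) = (1/56) / (3/40) = 5/21.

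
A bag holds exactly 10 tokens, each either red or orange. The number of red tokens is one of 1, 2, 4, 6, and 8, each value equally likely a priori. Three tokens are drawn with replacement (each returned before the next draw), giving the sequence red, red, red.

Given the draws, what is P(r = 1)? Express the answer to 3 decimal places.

For each hypothesis, P(data | H) works out to: P(data | r = 1) = (1/10)(1/10)(1/10) = 0.001; P(data | r = 2) = (2/10)(2/10)(2/10) = 0.008; P(data | r = 4) = (4/10)(4/10)(4/10) = 0.064; P(data | r = 6) = (6/10)(6/10)(6/10) = 0.216; P(data | r = 8) = (8/10)(8/10)(8/10) = 0.512.
The prior-weighted likelihoods are 1/5 · 0.001 = 0.0002, 1/5 · 0.008 = 0.0016, 1/5 · 0.064 = 0.0128, 1/5 · 0.216 = 0.0432, 1/5 · 0.512 = 0.1024; with total 0.1602.
Therefore the posterior P(r = 1 | data) = (0.0002) / (0.1602) = 0.0012484.

0.001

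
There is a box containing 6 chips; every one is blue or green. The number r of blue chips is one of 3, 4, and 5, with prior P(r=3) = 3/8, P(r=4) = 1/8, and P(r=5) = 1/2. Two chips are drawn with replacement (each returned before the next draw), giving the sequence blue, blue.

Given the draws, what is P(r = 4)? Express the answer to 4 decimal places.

Under each hypothesis, the probability of the observed sequence is: P(data | r = 3) = (3/6)(3/6) = 1/4; P(data | r = 4) = (4/6)(4/6) = 4/9; P(data | r = 5) = (5/6)(5/6) = 25/36.
Multiplying each by its prior: 3/8 · 1/4 = 3/32, 1/8 · 4/9 = 1/18, 1/2 · 25/36 = 25/72; with total 143/288.
By Bayes' rule, P(r = 4 | data) = (1/18) / (143/288) = 16/143.

0.1119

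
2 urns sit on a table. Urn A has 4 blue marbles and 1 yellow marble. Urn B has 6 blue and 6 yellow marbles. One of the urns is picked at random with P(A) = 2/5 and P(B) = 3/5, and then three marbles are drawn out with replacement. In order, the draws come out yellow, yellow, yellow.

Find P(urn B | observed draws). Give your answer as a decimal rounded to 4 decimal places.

0.9591

The likelihood of the observed sequence under each hypothesis: P(data | urn A) = (1/5)(1/5)(1/5) = 0.008; P(data | urn B) = (6/12)(6/12)(6/12) = 0.125.
Multiplying each by its prior: 2/5 · 0.008 = 0.0032, 3/5 · 0.125 = 0.075; with total 0.0782.
Hence P(urn B | data) = (0.075) / (0.0782) = 0.95908.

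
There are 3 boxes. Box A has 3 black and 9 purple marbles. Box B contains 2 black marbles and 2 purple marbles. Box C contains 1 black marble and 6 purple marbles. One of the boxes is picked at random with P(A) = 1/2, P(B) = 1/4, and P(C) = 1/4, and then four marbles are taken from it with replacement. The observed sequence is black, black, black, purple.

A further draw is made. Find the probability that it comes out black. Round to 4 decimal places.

For each hypothesis, P(data | H) works out to: P(data | box A) = (3/12)(3/12)(3/12)(9/12) = 0.011719; P(data | box B) = (2/4)(2/4)(2/4)(2/4) = 0.0625; P(data | box C) = (1/7)(1/7)(1/7)(6/7) = 0.002499.
The prior-weighted likelihoods are 1/2 · 0.011719 = 0.0058594, 1/4 · 0.0625 = 0.015625, 1/4 · 0.002499 = 0.00062474; with total 0.022109.
Dividing through by the total gives posterior P(box A | data) = 0.26502, P(box B | data) = 0.70672, P(box C | data) = 0.028257.
Averaging over the posterior, P(black next | data) = (1/4)(0.26502) + (1/2)(0.70672) + (1/7)(0.028257) = 0.42365.

0.4237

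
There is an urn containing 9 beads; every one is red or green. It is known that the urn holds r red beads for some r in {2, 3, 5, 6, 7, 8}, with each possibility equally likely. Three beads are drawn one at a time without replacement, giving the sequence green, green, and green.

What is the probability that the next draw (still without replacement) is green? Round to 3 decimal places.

0.567

Under each hypothesis, the probability of the observed sequence is: P(data | r = 2) = (7/9)(6/8)(5/7) = 5/12; P(data | r = 3) = (6/9)(5/8)(4/7) = 5/21; P(data | r = 5) = (4/9)(3/8)(2/7) = 1/21; P(data | r = 6) = (3/9)(2/8)(1/7) = 1/84; P(data | r = 7) = (2/9)(1/8)(0/7) = 0; P(data | r = 8) = (1/9)(0/8) = 0.
The prior-weighted likelihoods are 1/6 · 5/12 = 5/72, 1/6 · 5/21 = 5/126, 1/6 · 1/21 = 1/126, 1/6 · 1/84 = 1/504, 1/6 · 0 = 0, 1/6 · 0 = 0; summing to 5/42.
Normalising, the posterior is P(r = 2 | data) = 7/12, P(r = 3 | data) = 1/3, P(r = 5 | data) = 1/15, P(r = 6 | data) = 1/60, P(r = 7 | data) = 0, P(r = 8 | data) = 0.
Averaging over the posterior, P(green next | data) = (2/3)(7/12) + (1/2)(1/3) + (1/6)(1/15) + (0)(1/60) = 17/30.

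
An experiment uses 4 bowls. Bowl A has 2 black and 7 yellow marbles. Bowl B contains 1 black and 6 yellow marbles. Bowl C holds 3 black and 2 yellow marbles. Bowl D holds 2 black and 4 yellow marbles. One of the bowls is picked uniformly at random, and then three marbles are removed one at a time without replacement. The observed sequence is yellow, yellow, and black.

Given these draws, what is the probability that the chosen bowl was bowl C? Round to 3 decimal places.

0.164

For each hypothesis, P(data | H) works out to: P(data | bowl A) = (7/9)(6/8)(2/7) = 1/6; P(data | bowl B) = (6/7)(5/6)(1/5) = 1/7; P(data | bowl C) = (2/5)(1/4)(3/3) = 1/10; P(data | bowl D) = (4/6)(3/5)(2/4) = 1/5.
Multiplying each by its prior: 1/4 · 1/6 = 1/24, 1/4 · 1/7 = 1/28, 1/4 · 1/10 = 1/40, 1/4 · 1/5 = 1/20; with total 16/105.
So P(bowl C | data) = (1/40) / (16/105) = 21/128.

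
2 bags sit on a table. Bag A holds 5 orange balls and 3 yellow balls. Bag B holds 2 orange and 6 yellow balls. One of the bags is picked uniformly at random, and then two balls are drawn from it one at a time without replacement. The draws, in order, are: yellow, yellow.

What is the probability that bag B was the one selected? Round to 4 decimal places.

0.8333

For each hypothesis, P(data | H) works out to: P(data | bag A) = (3/8)(2/7) = 3/28; P(data | bag B) = (6/8)(5/7) = 15/28.
The prior-weighted likelihoods are 1/2 · 3/28 = 3/56, 1/2 · 15/28 = 15/56; these sum to 9/28.
So P(bag B | data) = (15/56) / (9/28) = 5/6.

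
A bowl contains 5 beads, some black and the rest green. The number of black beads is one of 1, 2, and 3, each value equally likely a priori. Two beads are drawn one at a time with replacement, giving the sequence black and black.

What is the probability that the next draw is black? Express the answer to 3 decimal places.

For each hypothesis, P(data | H) works out to: P(data | r = 1) = (1/5)(1/5) = 1/25; P(data | r = 2) = (2/5)(2/5) = 4/25; P(data | r = 3) = (3/5)(3/5) = 9/25.
Multiplying each by its prior: 1/3 · 1/25 = 1/75, 1/3 · 4/25 = 4/75, 1/3 · 9/25 = 3/25; with total 14/75.
Normalising, the posterior is P(r = 1 | data) = 1/14, P(r = 2 | data) = 2/7, P(r = 3 | data) = 9/14.
So P(black next | data) = Σ P(black next | H) P(H | data) = (1/5)(1/14) + (2/5)(2/7) + (3/5)(9/14) = 18/35.

0.514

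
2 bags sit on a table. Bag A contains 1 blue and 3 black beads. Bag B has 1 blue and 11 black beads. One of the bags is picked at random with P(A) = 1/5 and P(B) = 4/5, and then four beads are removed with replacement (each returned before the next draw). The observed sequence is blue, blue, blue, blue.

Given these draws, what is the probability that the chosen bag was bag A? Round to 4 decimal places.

0.9529

Compute the likelihood of the observed sequence for each case: P(data | bag A) = (1/4)(1/4)(1/4)(1/4) = 0.0039062; P(data | bag B) = (1/12)(1/12)(1/12)(1/12) = 4.8225e-05.
The prior-weighted likelihoods are 1/5 · 0.0039062 = 0.00078125, 4/5 · 4.8225e-05 = 3.858e-05; these sum to 0.00081983.
So P(bag A | data) = (0.00078125) / (0.00081983) = 0.95294.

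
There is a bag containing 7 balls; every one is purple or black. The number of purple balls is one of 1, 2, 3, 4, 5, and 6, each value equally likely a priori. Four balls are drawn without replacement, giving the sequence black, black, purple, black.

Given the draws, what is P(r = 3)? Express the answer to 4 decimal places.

The likelihood of the observed sequence under each hypothesis: P(data | r = 1) = (6/7)(5/6)(1/5)(4/4) = 1/7; P(data | r = 2) = (5/7)(4/6)(2/5)(3/4) = 1/7; P(data | r = 3) = (4/7)(3/6)(3/5)(2/4) = 3/35; P(data | r = 4) = (3/7)(2/6)(4/5)(1/4) = 1/35; P(data | r = 5) = (2/7)(1/6)(5/5)(0/4) = 0; P(data | r = 6) = (1/7)(0/6) = 0.
Weighting by the prior gives 1/6 · 1/7 = 1/42, 1/6 · 1/7 = 1/42, 1/6 · 3/35 = 1/70, 1/6 · 1/35 = 1/210, 1/6 · 0 = 0, 1/6 · 0 = 0; these sum to 1/15.
By Bayes' rule, P(r = 3 | data) = (1/70) / (1/15) = 3/14.

0.2143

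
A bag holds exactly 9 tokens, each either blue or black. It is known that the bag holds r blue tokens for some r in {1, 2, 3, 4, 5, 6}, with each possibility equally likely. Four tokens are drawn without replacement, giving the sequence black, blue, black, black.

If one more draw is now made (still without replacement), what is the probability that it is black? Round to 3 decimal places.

Under each hypothesis, the probability of the observed sequence is: P(data | r = 1) = (8/9)(1/8)(7/7)(6/6) = 1/9; P(data | r = 2) = (7/9)(2/8)(6/7)(5/6) = 5/36; P(data | r = 3) = (6/9)(3/8)(5/7)(4/6) = 5/42; P(data | r = 4) = (5/9)(4/8)(4/7)(3/6) = 5/63; P(data | r = 5) = (4/9)(5/8)(3/7)(2/6) = 5/126; P(data | r = 6) = (3/9)(6/8)(2/7)(1/6) = 1/84.
Multiplying each by its prior: 1/6 · 1/9 = 1/54, 1/6 · 5/36 = 5/216, 1/6 · 5/42 = 5/252, 1/6 · 5/63 = 5/378, 1/6 · 5/126 = 5/756, 1/6 · 1/84 = 1/504; summing to 1/12.
The posterior is then P(r = 1 | data) = 2/9, P(r = 2 | data) = 5/18, P(r = 3 | data) = 5/21, P(r = 4 | data) = 10/63, P(r = 5 | data) = 5/63, P(r = 6 | data) = 1/42.
The predictive probability is P(black next | data) = (1)(2/9) + (4/5)(5/18) + (3/5)(5/21) + (2/5)(10/63) + (1/5)(5/63) + (0)(1/42) = 2/3.

0.667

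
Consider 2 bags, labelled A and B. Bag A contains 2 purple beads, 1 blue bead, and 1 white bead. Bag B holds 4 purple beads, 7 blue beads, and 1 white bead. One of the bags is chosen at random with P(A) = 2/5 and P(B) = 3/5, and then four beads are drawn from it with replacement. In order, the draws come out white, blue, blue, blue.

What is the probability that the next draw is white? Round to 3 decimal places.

Under each hypothesis, the probability of the observed sequence is: P(data | bag A) = (1/4)(1/4)(1/4)(1/4) = 0.0039062; P(data | bag B) = (1/12)(7/12)(7/12)(7/12) = 0.016541.
Multiplying each by its prior: 2/5 · 0.0039062 = 0.0015625, 3/5 · 0.016541 = 0.0099248; these sum to 0.011487.
Dividing through by the total gives posterior P(bag A | data) = 0.13602, P(bag B | data) = 0.86398.
The predictive probability is P(white next | data) = (1/4)(0.13602) + (1/12)(0.86398) = 0.106.

0.106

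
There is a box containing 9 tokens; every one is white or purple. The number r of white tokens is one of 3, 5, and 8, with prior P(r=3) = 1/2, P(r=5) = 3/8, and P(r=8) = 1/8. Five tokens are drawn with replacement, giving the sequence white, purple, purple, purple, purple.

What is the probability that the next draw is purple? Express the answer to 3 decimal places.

0.622

The likelihood of the observed sequence under each hypothesis: P(data | r = 3) = (3/9)(6/9)(6/9)(6/9)(6/9) = 0.065844; P(data | r = 5) = (5/9)(4/9)(4/9)(4/9)(4/9) = 0.021677; P(data | r = 8) = (8/9)(1/9)(1/9)(1/9)(1/9) = 0.00013548.
Weighting by the prior gives 1/2 · 0.065844 = 0.032922, 3/8 · 0.021677 = 0.0081288, 1/8 · 0.00013548 = 1.6935e-05; summing to 0.041068.
Dividing through by the total gives posterior P(r = 3 | data) = 0.80165, P(r = 5 | data) = 0.19794, P(r = 8 | data) = 0.00041237.
So P(purple next | data) = Σ P(purple next | H) P(H | data) = (2/3)(0.80165) + (4/9)(0.19794) + (1/9)(0.00041237) = 0.62245.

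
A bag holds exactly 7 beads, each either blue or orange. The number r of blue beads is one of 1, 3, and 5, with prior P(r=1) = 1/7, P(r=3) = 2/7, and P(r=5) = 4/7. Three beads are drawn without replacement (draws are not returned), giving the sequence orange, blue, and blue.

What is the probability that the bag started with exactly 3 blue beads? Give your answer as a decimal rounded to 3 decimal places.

0.231

Under each hypothesis, the probability of the observed sequence is: P(data | r = 1) = (6/7)(1/6)(0/5) = 0; P(data | r = 3) = (4/7)(3/6)(2/5) = 4/35; P(data | r = 5) = (2/7)(5/6)(4/5) = 4/21.
Weighting by the prior gives 1/7 · 0 = 0, 2/7 · 4/35 = 8/245, 4/7 · 4/21 = 16/147; these sum to 104/735.
By Bayes' rule, P(r = 3 | data) = (8/245) / (104/735) = 3/13.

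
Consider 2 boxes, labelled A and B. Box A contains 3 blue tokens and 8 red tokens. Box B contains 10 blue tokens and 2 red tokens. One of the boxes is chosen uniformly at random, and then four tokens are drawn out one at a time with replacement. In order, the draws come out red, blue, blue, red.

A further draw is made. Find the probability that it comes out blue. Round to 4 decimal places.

For each hypothesis, P(data | H) works out to: P(data | box A) = (8/11)(3/11)(3/11)(8/11) = 0.039342; P(data | box B) = (2/12)(10/12)(10/12)(2/12) = 0.01929.
The prior-weighted likelihoods are 1/2 · 0.039342 = 0.019671, 1/2 · 0.01929 = 0.0096451; these sum to 0.029316.
Dividing through by the total gives posterior P(box A | data) = 0.67099, P(box B | data) = 0.32901.
The predictive probability is P(blue next | data) = (3/11)(0.67099) + (5/6)(0.32901) = 0.45717.

0.4572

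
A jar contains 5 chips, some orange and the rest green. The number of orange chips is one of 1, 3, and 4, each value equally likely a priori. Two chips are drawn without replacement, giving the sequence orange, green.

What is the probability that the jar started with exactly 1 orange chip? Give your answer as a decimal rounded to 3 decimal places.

0.286

Under each hypothesis, the probability of the observed sequence is: P(data | r = 1) = (1/5)(4/4) = 1/5; P(data | r = 3) = (3/5)(2/4) = 3/10; P(data | r = 4) = (4/5)(1/4) = 1/5.
The prior-weighted likelihoods are 1/3 · 1/5 = 1/15, 1/3 · 3/10 = 1/10, 1/3 · 1/5 = 1/15; summing to 7/30.
So P(r = 1 | data) = (1/15) / (7/30) = 2/7.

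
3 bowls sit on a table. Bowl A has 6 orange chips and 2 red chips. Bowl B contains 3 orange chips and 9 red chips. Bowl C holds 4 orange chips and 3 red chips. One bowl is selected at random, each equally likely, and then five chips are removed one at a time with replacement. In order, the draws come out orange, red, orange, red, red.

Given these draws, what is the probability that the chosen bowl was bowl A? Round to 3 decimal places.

0.144

Compute the likelihood of the observed sequence for each case: P(data | bowl A) = (6/8)(2/8)(6/8)(2/8)(2/8) = 0.0087891; P(data | bowl B) = (3/12)(9/12)(3/12)(9/12)(9/12) = 0.026367; P(data | bowl C) = (4/7)(3/7)(4/7)(3/7)(3/7) = 0.025704.
Multiplying each by its prior: 1/3 · 0.0087891 = 0.0029297, 1/3 · 0.026367 = 0.0087891, 1/3 · 0.025704 = 0.0085679; these sum to 0.020287.
Hence P(bowl A | data) = (0.0029297) / (0.020287) = 0.14441.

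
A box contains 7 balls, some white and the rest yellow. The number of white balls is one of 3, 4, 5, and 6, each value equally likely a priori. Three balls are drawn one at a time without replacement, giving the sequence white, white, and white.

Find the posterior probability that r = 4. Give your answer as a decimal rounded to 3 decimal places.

0.114

The likelihood of the observed sequence under each hypothesis: P(data | r = 3) = (3/7)(2/6)(1/5) = 1/35; P(data | r = 4) = (4/7)(3/6)(2/5) = 4/35; P(data | r = 5) = (5/7)(4/6)(3/5) = 2/7; P(data | r = 6) = (6/7)(5/6)(4/5) = 4/7.
The prior-weighted likelihoods are 1/4 · 1/35 = 1/140, 1/4 · 4/35 = 1/35, 1/4 · 2/7 = 1/14, 1/4 · 4/7 = 1/7; with total 1/4.
By Bayes' rule, P(r = 4 | data) = (1/35) / (1/4) = 4/35.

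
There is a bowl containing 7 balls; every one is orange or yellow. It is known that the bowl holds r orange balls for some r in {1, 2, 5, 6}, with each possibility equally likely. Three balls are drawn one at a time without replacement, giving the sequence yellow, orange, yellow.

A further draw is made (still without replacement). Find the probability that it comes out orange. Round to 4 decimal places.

Compute the likelihood of the observed sequence for each case: P(data | r = 1) = (6/7)(1/6)(5/5) = 1/7; P(data | r = 2) = (5/7)(2/6)(4/5) = 4/21; P(data | r = 5) = (2/7)(5/6)(1/5) = 1/21; P(data | r = 6) = (1/7)(6/6)(0/5) = 0.
Weighting by the prior gives 1/4 · 1/7 = 1/28, 1/4 · 4/21 = 1/21, 1/4 · 1/21 = 1/84, 1/4 · 0 = 0; with total 2/21.
Dividing through by the total gives posterior P(r = 1 | data) = 3/8, P(r = 2 | data) = 1/2, P(r = 5 | data) = 1/8, P(r = 6 | data) = 0.
Averaging over the posterior, P(orange next | data) = (0)(3/8) + (1/4)(1/2) + (1)(1/8) = 1/4.

0.2500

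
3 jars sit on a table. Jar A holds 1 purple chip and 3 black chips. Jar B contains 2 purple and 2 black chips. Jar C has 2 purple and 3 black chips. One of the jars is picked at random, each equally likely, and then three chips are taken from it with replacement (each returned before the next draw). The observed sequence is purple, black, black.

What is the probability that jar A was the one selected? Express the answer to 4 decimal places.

Compute the likelihood of the observed sequence for each case: P(data | jar A) = (1/4)(3/4)(3/4) = 0.14062; P(data | jar B) = (2/4)(2/4)(2/4) = 0.125; P(data | jar C) = (2/5)(3/5)(3/5) = 0.144.
Weighting by the prior gives 1/3 · 0.14062 = 0.046875, 1/3 · 0.125 = 0.041667, 1/3 · 0.144 = 0.048; summing to 0.13654.
Hence P(jar A | data) = (0.046875) / (0.13654) = 0.3433.

0.3433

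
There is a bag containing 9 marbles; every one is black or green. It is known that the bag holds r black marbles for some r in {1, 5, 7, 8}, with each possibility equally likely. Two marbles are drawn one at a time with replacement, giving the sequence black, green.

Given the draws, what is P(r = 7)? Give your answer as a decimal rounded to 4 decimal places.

0.2800

Compute the likelihood of the observed sequence for each case: P(data | r = 1) = (1/9)(8/9) = 8/81; P(data | r = 5) = (5/9)(4/9) = 20/81; P(data | r = 7) = (7/9)(2/9) = 14/81; P(data | r = 8) = (8/9)(1/9) = 8/81.
Multiplying each by its prior: 1/4 · 8/81 = 2/81, 1/4 · 20/81 = 5/81, 1/4 · 14/81 = 7/162, 1/4 · 8/81 = 2/81; these sum to 25/162.
Hence P(r = 7 | data) = (7/162) / (25/162) = 7/25.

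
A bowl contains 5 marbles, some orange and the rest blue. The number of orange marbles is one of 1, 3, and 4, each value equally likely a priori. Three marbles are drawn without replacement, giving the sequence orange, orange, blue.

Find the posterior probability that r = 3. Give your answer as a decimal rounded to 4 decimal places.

Compute the likelihood of the observed sequence for each case: P(data | r = 1) = (1/5)(0/4) = 0; P(data | r = 3) = (3/5)(2/4)(2/3) = 1/5; P(data | r = 4) = (4/5)(3/4)(1/3) = 1/5.
Weighting by the prior gives 1/3 · 0 = 0, 1/3 · 1/5 = 1/15, 1/3 · 1/5 = 1/15; summing to 2/15.
Hence P(r = 3 | data) = (1/15) / (2/15) = 1/2.

0.5000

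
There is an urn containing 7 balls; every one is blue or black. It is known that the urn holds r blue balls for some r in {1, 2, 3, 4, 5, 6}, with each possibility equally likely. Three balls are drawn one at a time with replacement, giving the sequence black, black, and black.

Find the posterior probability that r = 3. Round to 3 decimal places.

For each hypothesis, P(data | H) works out to: P(data | r = 1) = (6/7)(6/7)(6/7) = 0.62974; P(data | r = 2) = (5/7)(5/7)(5/7) = 0.36443; P(data | r = 3) = (4/7)(4/7)(4/7) = 0.18659; P(data | r = 4) = (3/7)(3/7)(3/7) = 0.078717; P(data | r = 5) = (2/7)(2/7)(2/7) = 0.023324; P(data | r = 6) = (1/7)(1/7)(1/7) = 0.0029155.
Weighting by the prior gives 1/6 · 0.62974 = 0.10496, 1/6 · 0.36443 = 0.060739, 1/6 · 0.18659 = 0.031098, 1/6 · 0.078717 = 0.01312, 1/6 · 0.023324 = 0.0038873, 1/6 · 0.0029155 = 0.00048591; these sum to 0.21429.
Hence P(r = 3 | data) = (0.031098) / (0.21429) = 0.14512.

0.145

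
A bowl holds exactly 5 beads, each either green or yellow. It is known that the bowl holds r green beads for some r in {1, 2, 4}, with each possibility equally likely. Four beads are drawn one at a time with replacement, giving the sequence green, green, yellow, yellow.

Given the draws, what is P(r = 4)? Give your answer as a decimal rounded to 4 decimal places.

The likelihood of the observed sequence under each hypothesis: P(data | r = 1) = (1/5)(1/5)(4/5)(4/5) = 0.0256; P(data | r = 2) = (2/5)(2/5)(3/5)(3/5) = 0.0576; P(data | r = 4) = (4/5)(4/5)(1/5)(1/5) = 0.0256.
Multiplying each by its prior: 1/3 · 0.0256 = 0.0085333, 1/3 · 0.0576 = 0.0192, 1/3 · 0.0256 = 0.0085333; these sum to 0.036267.
So P(r = 4 | data) = (0.0085333) / (0.036267) = 0.23529.

0.2353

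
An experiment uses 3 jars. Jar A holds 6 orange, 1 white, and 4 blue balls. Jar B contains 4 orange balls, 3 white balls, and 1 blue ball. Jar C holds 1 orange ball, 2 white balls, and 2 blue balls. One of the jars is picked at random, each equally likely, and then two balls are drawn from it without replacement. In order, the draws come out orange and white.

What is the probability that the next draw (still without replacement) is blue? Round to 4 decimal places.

0.3433

For each hypothesis, P(data | H) works out to: P(data | jar A) = (6/11)(1/10) = 0.054545; P(data | jar B) = (4/8)(3/7) = 0.21429; P(data | jar C) = (1/5)(2/4) = 0.1.
Weighting by the prior gives 1/3 · 0.054545 = 0.018182, 1/3 · 0.21429 = 0.071429, 1/3 · 0.1 = 0.033333; summing to 0.12294.
Dividing through by the total gives posterior P(jar A | data) = 0.14789, P(jar B | data) = 0.58099, P(jar C | data) = 0.27113.
So P(blue next | data) = Σ P(blue next | H) P(H | data) = (4/9)(0.14789) + (1/6)(0.58099) + (2/3)(0.27113) = 0.34331.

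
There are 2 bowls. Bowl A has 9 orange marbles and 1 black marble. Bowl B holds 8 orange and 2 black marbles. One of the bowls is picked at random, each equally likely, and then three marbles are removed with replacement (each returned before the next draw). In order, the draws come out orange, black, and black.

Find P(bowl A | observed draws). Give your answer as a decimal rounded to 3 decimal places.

0.220

The likelihood of the observed sequence under each hypothesis: P(data | bowl A) = (9/10)(1/10)(1/10) = 0.009; P(data | bowl B) = (8/10)(2/10)(2/10) = 0.032.
The prior-weighted likelihoods are 1/2 · 0.009 = 0.0045, 1/2 · 0.032 = 0.016; summing to 0.0205.
So P(bowl A | data) = (0.0045) / (0.0205) = 0.21951.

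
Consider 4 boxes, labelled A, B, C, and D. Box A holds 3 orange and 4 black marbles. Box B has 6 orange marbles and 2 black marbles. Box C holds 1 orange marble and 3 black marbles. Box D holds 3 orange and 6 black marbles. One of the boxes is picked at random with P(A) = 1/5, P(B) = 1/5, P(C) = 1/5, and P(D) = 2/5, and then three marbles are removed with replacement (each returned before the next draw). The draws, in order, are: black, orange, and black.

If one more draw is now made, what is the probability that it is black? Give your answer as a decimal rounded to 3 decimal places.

Compute the likelihood of the observed sequence for each case: P(data | box A) = (4/7)(3/7)(4/7) = 0.13994; P(data | box B) = (2/8)(6/8)(2/8) = 0.046875; P(data | box C) = (3/4)(1/4)(3/4) = 0.14062; P(data | box D) = (6/9)(3/9)(6/9) = 0.14815.
The prior-weighted likelihoods are 1/5 · 0.13994 = 0.027988, 1/5 · 0.046875 = 0.009375, 1/5 · 0.14062 = 0.028125, 2/5 · 0.14815 = 0.059259; these sum to 0.12475.
The posterior is then P(box A | data) = 0.22436, P(box B | data) = 0.075152, P(box C | data) = 0.22546, P(box D | data) = 0.47503.
So P(black next | data) = Σ P(black next | H) P(H | data) = (4/7)(0.22436) + (1/4)(0.075152) + (3/4)(0.22546) + (2/3)(0.47503) = 0.63277.

0.633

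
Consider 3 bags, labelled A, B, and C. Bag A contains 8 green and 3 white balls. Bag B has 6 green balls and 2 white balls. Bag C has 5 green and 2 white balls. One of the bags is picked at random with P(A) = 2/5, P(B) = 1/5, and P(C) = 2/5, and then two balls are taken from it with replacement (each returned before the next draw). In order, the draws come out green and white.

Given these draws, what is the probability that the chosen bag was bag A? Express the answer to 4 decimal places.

Compute the likelihood of the observed sequence for each case: P(data | bag A) = (8/11)(3/11) = 0.19835; P(data | bag B) = (6/8)(2/8) = 0.1875; P(data | bag C) = (5/7)(2/7) = 0.20408.
Multiplying each by its prior: 2/5 · 0.19835 = 0.079339, 1/5 · 0.1875 = 0.0375, 2/5 · 0.20408 = 0.081633; these sum to 0.19847.
Therefore the posterior P(bag A | data) = (0.079339) / (0.19847) = 0.39975.

0.3997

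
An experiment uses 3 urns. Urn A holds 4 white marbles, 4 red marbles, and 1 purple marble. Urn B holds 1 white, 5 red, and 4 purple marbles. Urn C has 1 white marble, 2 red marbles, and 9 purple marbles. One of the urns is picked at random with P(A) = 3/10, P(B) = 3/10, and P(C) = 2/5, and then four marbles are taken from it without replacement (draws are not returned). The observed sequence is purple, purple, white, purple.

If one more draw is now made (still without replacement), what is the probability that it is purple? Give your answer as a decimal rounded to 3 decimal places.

The likelihood of the observed sequence under each hypothesis: P(data | urn A) = (1/9)(0/8) = 0; P(data | urn B) = (4/10)(3/9)(1/8)(2/7) = 1/210; P(data | urn C) = (9/12)(8/11)(1/10)(7/9) = 7/165.
Weighting by the prior gives 3/10 · 0 = 0, 3/10 · 1/210 = 1/700, 2/5 · 7/165 = 14/825; summing to 17/924.
Normalising, the posterior is P(urn A | data) = 0, P(urn B | data) = 33/425, P(urn C | data) = 392/425.
The predictive probability is P(purple next | data) = (1/6)(33/425) + (3/4)(392/425) = 599/850.

0.705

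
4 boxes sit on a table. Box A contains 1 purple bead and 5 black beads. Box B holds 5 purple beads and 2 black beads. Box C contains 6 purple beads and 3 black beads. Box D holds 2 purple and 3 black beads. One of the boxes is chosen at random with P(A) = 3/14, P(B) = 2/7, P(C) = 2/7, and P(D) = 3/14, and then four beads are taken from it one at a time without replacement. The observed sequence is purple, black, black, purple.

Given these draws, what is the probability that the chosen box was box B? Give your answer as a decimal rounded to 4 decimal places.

0.2614

Compute the likelihood of the observed sequence for each case: P(data | box A) = (1/6)(5/5)(4/4)(0/3) = 0; P(data | box B) = (5/7)(2/6)(1/5)(4/4) = 1/21; P(data | box C) = (6/9)(3/8)(2/7)(5/6) = 5/84; P(data | box D) = (2/5)(3/4)(2/3)(1/2) = 1/10.
The prior-weighted likelihoods are 3/14 · 0 = 0, 2/7 · 1/21 = 2/147, 2/7 · 5/84 = 5/294, 3/14 · 1/10 = 3/140; with total 51/980.
By Bayes' rule, P(box B | data) = (2/147) / (51/980) = 40/153.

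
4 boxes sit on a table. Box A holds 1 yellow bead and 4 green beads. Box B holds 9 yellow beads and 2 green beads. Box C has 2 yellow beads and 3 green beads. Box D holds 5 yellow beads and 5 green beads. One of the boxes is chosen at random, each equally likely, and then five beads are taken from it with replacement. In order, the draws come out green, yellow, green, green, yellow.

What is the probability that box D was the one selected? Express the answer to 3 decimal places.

0.346

Compute the likelihood of the observed sequence for each case: P(data | box A) = (4/5)(1/5)(4/5)(4/5)(1/5) = 0.02048; P(data | box B) = (2/11)(9/11)(2/11)(2/11)(9/11) = 0.0040236; P(data | box C) = (3/5)(2/5)(3/5)(3/5)(2/5) = 0.03456; P(data | box D) = (5/10)(5/10)(5/10)(5/10)(5/10) = 0.03125.
Weighting by the prior gives 1/4 · 0.02048 = 0.00512, 1/4 · 0.0040236 = 0.0010059, 1/4 · 0.03456 = 0.00864, 1/4 · 0.03125 = 0.0078125; with total 0.022578.
Therefore the posterior P(box D | data) = (0.0078125) / (0.022578) = 0.34602.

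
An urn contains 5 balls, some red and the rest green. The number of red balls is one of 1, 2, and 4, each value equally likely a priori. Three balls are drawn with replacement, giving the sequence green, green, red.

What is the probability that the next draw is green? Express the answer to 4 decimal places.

0.6421

The likelihood of the observed sequence under each hypothesis: P(data | r = 1) = (4/5)(4/5)(1/5) = 16/125; P(data | r = 2) = (3/5)(3/5)(2/5) = 18/125; P(data | r = 4) = (1/5)(1/5)(4/5) = 4/125.
The prior-weighted likelihoods are 1/3 · 16/125 = 16/375, 1/3 · 18/125 = 6/125, 1/3 · 4/125 = 4/375; summing to 38/375.
The posterior is then P(r = 1 | data) = 8/19, P(r = 2 | data) = 9/19, P(r = 4 | data) = 2/19.
So P(green next | data) = Σ P(green next | H) P(H | data) = (4/5)(8/19) + (3/5)(9/19) + (1/5)(2/19) = 61/95.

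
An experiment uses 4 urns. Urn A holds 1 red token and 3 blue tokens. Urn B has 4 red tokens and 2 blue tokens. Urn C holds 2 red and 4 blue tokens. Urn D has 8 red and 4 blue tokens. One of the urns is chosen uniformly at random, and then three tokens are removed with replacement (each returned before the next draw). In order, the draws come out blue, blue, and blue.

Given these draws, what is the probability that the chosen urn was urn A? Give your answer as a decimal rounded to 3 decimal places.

Compute the likelihood of the observed sequence for each case: P(data | urn A) = (3/4)(3/4)(3/4) = 0.42188; P(data | urn B) = (2/6)(2/6)(2/6) = 0.037037; P(data | urn C) = (4/6)(4/6)(4/6) = 0.2963; P(data | urn D) = (4/12)(4/12)(4/12) = 0.037037.
The prior-weighted likelihoods are 1/4 · 0.42188 = 0.10547, 1/4 · 0.037037 = 0.0092593, 1/4 · 0.2963 = 0.074074, 1/4 · 0.037037 = 0.0092593; these sum to 0.19806.
So P(urn A | data) = (0.10547) / (0.19806) = 0.53251.

0.533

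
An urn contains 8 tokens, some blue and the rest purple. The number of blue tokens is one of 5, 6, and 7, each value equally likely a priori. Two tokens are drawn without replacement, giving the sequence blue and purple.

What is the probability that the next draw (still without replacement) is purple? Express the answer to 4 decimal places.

0.2059

For each hypothesis, P(data | H) works out to: P(data | r = 5) = (5/8)(3/7) = 15/56; P(data | r = 6) = (6/8)(2/7) = 3/14; P(data | r = 7) = (7/8)(1/7) = 1/8.
Weighting by the prior gives 1/3 · 15/56 = 5/56, 1/3 · 3/14 = 1/14, 1/3 · 1/8 = 1/24; these sum to 17/84.
Normalising, the posterior is P(r = 5 | data) = 15/34, P(r = 6 | data) = 6/17, P(r = 7 | data) = 7/34.
So P(purple next | data) = Σ P(purple next | H) P(H | data) = (1/3)(15/34) + (1/6)(6/17) + (0)(7/34) = 7/34.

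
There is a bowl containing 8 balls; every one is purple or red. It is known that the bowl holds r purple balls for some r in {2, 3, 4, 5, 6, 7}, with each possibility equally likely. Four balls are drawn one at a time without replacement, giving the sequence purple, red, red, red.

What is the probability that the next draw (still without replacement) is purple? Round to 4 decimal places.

The likelihood of the observed sequence under each hypothesis: P(data | r = 2) = (2/8)(6/7)(5/6)(4/5) = 1/7; P(data | r = 3) = (3/8)(5/7)(4/6)(3/5) = 3/28; P(data | r = 4) = (4/8)(4/7)(3/6)(2/5) = 2/35; P(data | r = 5) = (5/8)(3/7)(2/6)(1/5) = 1/56; P(data | r = 6) = (6/8)(2/7)(1/6)(0/5) = 0; P(data | r = 7) = (7/8)(1/7)(0/6) = 0.
The prior-weighted likelihoods are 1/6 · 1/7 = 1/42, 1/6 · 3/28 = 1/56, 1/6 · 2/35 = 1/105, 1/6 · 1/56 = 1/336, 1/6 · 0 = 0, 1/6 · 0 = 0; summing to 13/240.
Normalising, the posterior is P(r = 2 | data) = 40/91, P(r = 3 | data) = 30/91, P(r = 4 | data) = 16/91, P(r = 5 | data) = 5/91, P(r = 6 | data) = 0, P(r = 7 | data) = 0.
The predictive probability is P(purple next | data) = (1/4)(40/91) + (1/2)(30/91) + (3/4)(16/91) + (1)(5/91) = 6/13.

0.4615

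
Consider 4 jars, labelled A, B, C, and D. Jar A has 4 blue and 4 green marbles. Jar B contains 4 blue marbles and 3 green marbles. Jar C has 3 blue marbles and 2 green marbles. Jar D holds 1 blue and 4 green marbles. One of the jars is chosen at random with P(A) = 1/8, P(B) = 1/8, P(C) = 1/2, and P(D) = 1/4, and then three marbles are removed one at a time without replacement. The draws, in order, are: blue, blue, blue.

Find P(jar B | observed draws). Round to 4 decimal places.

0.1951

Compute the likelihood of the observed sequence for each case: P(data | jar A) = (4/8)(3/7)(2/6) = 1/14; P(data | jar B) = (4/7)(3/6)(2/5) = 4/35; P(data | jar C) = (3/5)(2/4)(1/3) = 1/10; P(data | jar D) = (1/5)(0/4) = 0.
Weighting by the prior gives 1/8 · 1/14 = 1/112, 1/8 · 4/35 = 1/70, 1/2 · 1/10 = 1/20, 1/4 · 0 = 0; these sum to 41/560.
Hence P(jar B | data) = (1/70) / (41/560) = 8/41.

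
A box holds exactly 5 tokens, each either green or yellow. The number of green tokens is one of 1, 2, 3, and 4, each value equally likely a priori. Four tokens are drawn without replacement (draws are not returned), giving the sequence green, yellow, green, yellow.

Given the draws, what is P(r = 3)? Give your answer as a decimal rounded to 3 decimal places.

Under each hypothesis, the probability of the observed sequence is: P(data | r = 1) = (1/5)(4/4)(0/3) = 0; P(data | r = 2) = (2/5)(3/4)(1/3)(2/2) = 1/10; P(data | r = 3) = (3/5)(2/4)(2/3)(1/2) = 1/10; P(data | r = 4) = (4/5)(1/4)(3/3)(0/2) = 0.
Multiplying each by its prior: 1/4 · 0 = 0, 1/4 · 1/10 = 1/40, 1/4 · 1/10 = 1/40, 1/4 · 0 = 0; with total 1/20.
Therefore the posterior P(r = 3 | data) = (1/40) / (1/20) = 1/2.

0.500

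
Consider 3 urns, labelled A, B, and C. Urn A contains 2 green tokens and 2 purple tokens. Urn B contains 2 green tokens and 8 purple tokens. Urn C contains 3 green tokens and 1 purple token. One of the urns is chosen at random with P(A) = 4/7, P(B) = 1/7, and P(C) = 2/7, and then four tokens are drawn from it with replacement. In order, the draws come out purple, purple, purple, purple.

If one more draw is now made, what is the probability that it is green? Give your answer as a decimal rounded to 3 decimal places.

For each hypothesis, P(data | H) works out to: P(data | urn A) = (2/4)(2/4)(2/4)(2/4) = 0.0625; P(data | urn B) = (8/10)(8/10)(8/10)(8/10) = 0.4096; P(data | urn C) = (1/4)(1/4)(1/4)(1/4) = 0.0039062.
Multiplying each by its prior: 4/7 · 0.0625 = 0.035714, 1/7 · 0.4096 = 0.058514, 2/7 · 0.0039062 = 0.0011161; summing to 0.095345.
Dividing through by the total gives posterior P(urn A | data) = 0.37458, P(urn B | data) = 0.61371, P(urn C | data) = 0.011706.
The predictive probability is P(green next | data) = (1/2)(0.37458) + (1/5)(0.61371) + (3/4)(0.011706) = 0.31881.

0.319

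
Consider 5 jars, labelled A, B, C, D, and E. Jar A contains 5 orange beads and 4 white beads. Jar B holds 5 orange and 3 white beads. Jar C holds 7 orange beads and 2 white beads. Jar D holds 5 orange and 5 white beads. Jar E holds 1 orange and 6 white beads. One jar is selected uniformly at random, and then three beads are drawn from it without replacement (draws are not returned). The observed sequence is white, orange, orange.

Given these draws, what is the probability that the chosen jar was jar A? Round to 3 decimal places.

Compute the likelihood of the observed sequence for each case: P(data | jar A) = (4/9)(5/8)(4/7) = 10/63; P(data | jar B) = (3/8)(5/7)(4/6) = 5/28; P(data | jar C) = (2/9)(7/8)(6/7) = 1/6; P(data | jar D) = (5/10)(5/9)(4/8) = 5/36; P(data | jar E) = (6/7)(1/6)(0/5) = 0.
The prior-weighted likelihoods are 1/5 · 10/63 = 2/63, 1/5 · 5/28 = 1/28, 1/5 · 1/6 = 1/30, 1/5 · 5/36 = 1/36, 1/5 · 0 = 0; summing to 9/70.
Therefore the posterior P(jar A | data) = (2/63) / (9/70) = 20/81.

0.247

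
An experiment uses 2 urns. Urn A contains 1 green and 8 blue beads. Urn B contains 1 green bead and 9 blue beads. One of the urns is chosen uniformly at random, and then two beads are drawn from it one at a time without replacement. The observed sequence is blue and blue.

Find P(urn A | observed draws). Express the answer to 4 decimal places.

The likelihood of the observed sequence under each hypothesis: P(data | urn A) = (8/9)(7/8) = 7/9; P(data | urn B) = (9/10)(8/9) = 4/5.
The prior-weighted likelihoods are 1/2 · 7/9 = 7/18, 1/2 · 4/5 = 2/5; these sum to 71/90.
By Bayes' rule, P(urn A | data) = (7/18) / (71/90) = 35/71.

0.4930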